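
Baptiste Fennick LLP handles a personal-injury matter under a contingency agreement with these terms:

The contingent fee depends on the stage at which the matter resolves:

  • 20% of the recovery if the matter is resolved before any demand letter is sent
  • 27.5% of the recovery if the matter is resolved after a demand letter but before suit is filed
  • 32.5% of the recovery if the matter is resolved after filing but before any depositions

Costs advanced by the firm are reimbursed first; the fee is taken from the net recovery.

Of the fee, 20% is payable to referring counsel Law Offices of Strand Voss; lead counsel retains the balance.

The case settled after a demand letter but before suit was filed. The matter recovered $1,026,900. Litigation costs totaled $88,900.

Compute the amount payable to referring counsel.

Fee base (net of costs): $1,026,900 − $88,900 = $938,000
The matter settled after a demand letter but before suit was filed, so the 27.5% rate applies.
$938,000 × 27.5% = $257,950.00
Referral share: 20% of $257,950.00 = $51,590.00; lead counsel retains $257,950.00 − $51,590.00 = $206,360.00.

$51,590.00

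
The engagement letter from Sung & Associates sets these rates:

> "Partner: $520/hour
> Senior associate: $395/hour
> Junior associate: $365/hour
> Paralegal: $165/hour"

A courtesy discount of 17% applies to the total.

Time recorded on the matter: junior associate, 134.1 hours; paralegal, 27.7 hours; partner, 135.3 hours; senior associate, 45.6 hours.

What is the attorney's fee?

Partner: 135.3 × $520 = $70,356.00
Senior associate: 45.6 × $395 = $18,012.00
Junior associate: 134.1 × $365 = $48,946.50
Paralegal: 27.7 × $165 = $4,570.50
Subtotal: $141,885.00
Less 17% discount: −$24,120.45
Total: $141,885.00 − $24,120.45 = $117,764.55

$117,764.55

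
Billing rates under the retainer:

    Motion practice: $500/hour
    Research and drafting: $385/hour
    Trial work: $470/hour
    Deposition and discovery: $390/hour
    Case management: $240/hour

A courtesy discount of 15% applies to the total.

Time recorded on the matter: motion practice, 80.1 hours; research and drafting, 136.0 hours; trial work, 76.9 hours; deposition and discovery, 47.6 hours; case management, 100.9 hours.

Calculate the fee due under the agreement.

Motion practice: 80.1 × $500 = $40,050.00
Research and drafting: 136.0 × $385 = $52,360.00
Trial work: 76.9 × $470 = $36,143.00
Deposition and discovery: 47.6 × $390 = $18,564.00
Case management: 100.9 × $240 = $24,216.00
Subtotal: $171,333.00
Less 15% discount: −$25,699.95
Total: $171,333.00 − $25,699.95 = $145,633.05

$145,633.05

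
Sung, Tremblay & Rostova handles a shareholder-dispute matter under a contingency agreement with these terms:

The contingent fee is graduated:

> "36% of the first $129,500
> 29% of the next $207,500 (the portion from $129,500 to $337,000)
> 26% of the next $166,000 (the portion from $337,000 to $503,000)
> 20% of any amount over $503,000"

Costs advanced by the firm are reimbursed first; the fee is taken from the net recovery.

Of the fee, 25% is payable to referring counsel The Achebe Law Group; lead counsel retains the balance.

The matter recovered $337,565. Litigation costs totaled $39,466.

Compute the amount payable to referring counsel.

Fee base (net of costs): $337,565 − $39,466 = $298,099
First $129,500 at 36% = $46,620.00
Remaining $168,599 at 29% = $48,893.71
Fee: $46,620.00 + $48,893.71 = $95,513.71
Referral share: 25% of $95,513.71 = $23,878.43; lead counsel retains $95,513.71 − $23,878.43 = $71,635.28.

$23,878.43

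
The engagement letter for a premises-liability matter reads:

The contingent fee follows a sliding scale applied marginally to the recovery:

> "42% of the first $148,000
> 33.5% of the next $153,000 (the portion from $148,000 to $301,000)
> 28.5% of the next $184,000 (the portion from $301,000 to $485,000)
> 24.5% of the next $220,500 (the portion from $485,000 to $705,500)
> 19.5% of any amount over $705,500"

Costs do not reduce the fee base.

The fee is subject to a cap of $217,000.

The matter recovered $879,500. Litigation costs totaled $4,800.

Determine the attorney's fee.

Fee base is the gross recovery, $879,500; costs are reimbursed separately.
First $148,000 at 42% = $62,160.00
Next $153,000 at 33.5% = $51,255.00
Next $184,000 at 28.5% = $52,440.00
Next $220,500 at 24.5% = $54,022.50
Remaining $174,000 at 19.5% = $33,930.00
Fee: $62,160.00 + $51,255.00 + $52,440.00 + $54,022.50 + $33,930.00 = $253,807.50
$253,807.50 exceeds the $217,000 cap, so the fee is capped at $217,000.00.

$217,000.00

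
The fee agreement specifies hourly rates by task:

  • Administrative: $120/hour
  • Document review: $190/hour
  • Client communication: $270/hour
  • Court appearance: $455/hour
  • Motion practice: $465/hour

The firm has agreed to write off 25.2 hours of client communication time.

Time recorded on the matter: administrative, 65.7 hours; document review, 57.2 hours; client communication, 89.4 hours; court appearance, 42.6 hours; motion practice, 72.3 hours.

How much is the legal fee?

$89,088.50

Administrative: 65.7 × $120 = $7,884.00
Document review: 57.2 × $190 = $10,868.00
Client communication: 89.4 × $270 = $24,138.00
Court appearance: 42.6 × $455 = $19,383.00
Motion practice: 72.3 × $465 = $33,619.50
Subtotal: $95,892.50
Write-off: 25.2 × $270 = $6,804.00
Total: $95,892.50 − $6,804.00 = $89,088.50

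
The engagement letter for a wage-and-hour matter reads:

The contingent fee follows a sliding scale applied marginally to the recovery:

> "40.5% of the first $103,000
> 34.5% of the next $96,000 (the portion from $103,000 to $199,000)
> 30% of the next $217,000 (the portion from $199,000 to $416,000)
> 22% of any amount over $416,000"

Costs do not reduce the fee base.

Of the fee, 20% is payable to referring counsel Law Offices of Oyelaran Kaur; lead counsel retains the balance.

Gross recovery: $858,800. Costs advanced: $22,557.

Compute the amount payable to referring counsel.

Fee base is the gross recovery, $858,800; costs are reimbursed separately.
First $103,000 at 40.5% = $41,715.00
Next $96,000 at 34.5% = $33,120.00
Next $217,000 at 30% = $65,100.00
Remaining $442,800 at 22% = $97,416.00
Fee: $41,715.00 + $33,120.00 + $65,100.00 + $97,416.00 = $237,351.00
Referral share: 20% of $237,351.00 = $47,470.20; lead counsel retains $237,351.00 − $47,470.20 = $189,880.80.

$47,470.20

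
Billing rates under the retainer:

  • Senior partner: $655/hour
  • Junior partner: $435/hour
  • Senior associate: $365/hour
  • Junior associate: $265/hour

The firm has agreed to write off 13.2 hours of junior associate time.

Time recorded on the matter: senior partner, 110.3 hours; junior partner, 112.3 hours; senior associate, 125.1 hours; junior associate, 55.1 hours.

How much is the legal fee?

Senior partner: 110.3 × $655 = $72,246.50
Junior partner: 112.3 × $435 = $48,850.50
Senior associate: 125.1 × $365 = $45,661.50
Junior associate: 55.1 × $265 = $14,601.50
Subtotal: $181,360.00
Write-off: 13.2 × $265 = $3,498.00
Total: $181,360.00 − $3,498.00 = $177,862.00

$177,862.00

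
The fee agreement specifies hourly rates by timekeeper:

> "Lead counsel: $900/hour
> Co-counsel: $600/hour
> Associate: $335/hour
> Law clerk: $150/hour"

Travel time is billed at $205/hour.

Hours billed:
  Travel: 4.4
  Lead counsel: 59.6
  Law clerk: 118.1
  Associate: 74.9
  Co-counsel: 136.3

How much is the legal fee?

Lead counsel: 59.6 × $900 = $53,640.00
Co-counsel: 136.3 × $600 = $81,780.00
Associate: 74.9 × $335 = $25,091.50
Law clerk: 118.1 × $150 = $17,715.00
Subtotal: $53,640.00 + $81,780.00 + $25,091.50 + $17,715.00 = $178,226.50
Travel: 4.4 × $205 = $902.00
Total: $178,226.50 + $902.00 = $179,128.50

$179,128.50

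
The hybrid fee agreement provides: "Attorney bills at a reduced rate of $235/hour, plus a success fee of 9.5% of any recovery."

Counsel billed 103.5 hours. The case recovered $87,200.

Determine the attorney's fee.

$32,606.50

Hourly: 103.5 × $235 = $24,322.50
Success fee: 9.5% of $87,200 = $8,284.00
Total: $24,322.50 + $8,284.00 = $32,606.50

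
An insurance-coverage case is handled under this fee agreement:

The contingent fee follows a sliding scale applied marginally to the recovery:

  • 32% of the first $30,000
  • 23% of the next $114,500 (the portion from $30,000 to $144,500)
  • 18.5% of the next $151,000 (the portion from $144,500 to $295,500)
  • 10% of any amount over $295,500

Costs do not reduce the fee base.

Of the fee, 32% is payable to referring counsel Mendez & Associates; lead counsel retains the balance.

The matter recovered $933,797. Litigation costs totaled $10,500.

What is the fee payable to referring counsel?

Fee base is the gross recovery, $933,797; costs are reimbursed separately.
First $30,000 at 32% = $9,600.00
Next $114,500 at 23% = $26,335.00
Next $151,000 at 18.5% = $27,935.00
Remaining $638,297 at 10% = $63,829.70
Fee: $9,600.00 + $26,335.00 + $27,935.00 + $63,829.70 = $127,699.70
Referral share: 32% of $127,699.70 = $40,863.90; lead counsel retains $127,699.70 − $40,863.90 = $86,835.80.

$40,863.90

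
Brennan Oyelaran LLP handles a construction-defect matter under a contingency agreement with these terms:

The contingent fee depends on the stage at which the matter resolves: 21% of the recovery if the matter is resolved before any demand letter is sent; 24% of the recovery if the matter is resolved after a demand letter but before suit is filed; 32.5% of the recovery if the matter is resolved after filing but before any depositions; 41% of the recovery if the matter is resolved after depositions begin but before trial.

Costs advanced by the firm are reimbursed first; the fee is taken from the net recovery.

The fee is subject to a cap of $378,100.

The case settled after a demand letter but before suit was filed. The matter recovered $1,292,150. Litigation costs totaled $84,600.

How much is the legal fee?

Fee base (net of costs): $1,292,150 − $84,600 = $1,207,550
The matter settled after a demand letter but before suit was filed, so the 24% rate applies.
$1,207,550 × 24% = $289,812.00
$289,812.00 is under the $378,100 cap.

$289,812.00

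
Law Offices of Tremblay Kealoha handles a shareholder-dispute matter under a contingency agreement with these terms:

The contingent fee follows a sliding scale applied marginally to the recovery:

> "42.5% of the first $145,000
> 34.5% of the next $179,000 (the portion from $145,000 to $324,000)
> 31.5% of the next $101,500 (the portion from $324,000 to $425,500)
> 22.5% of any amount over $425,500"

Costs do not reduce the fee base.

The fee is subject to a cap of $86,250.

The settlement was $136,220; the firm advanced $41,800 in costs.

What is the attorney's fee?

$57,893.50

Fee base is the gross recovery, $136,220; costs are reimbursed separately.
First $136,220 at 42.5% = $57,893.50
$57,893.50 is under the $86,250 cap.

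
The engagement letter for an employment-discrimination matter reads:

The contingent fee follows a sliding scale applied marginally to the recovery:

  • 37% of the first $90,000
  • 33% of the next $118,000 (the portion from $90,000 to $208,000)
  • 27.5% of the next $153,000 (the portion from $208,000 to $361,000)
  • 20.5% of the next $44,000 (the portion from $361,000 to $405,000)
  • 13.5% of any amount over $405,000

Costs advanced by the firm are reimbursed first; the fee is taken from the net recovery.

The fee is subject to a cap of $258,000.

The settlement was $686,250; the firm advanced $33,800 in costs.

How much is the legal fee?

Fee base (net of costs): $686,250 − $33,800 = $652,450
First $90,000 at 37% = $33,300.00
Next $118,000 at 33% = $38,940.00
Next $153,000 at 27.5% = $42,075.00
Next $44,000 at 20.5% = $9,020.00
Remaining $247,450 at 13.5% = $33,405.75
Fee: $33,300.00 + $38,940.00 + $42,075.00 + $9,020.00 + $33,405.75 = $156,740.75
$156,740.75 is under the $258,000 cap.

$156,740.75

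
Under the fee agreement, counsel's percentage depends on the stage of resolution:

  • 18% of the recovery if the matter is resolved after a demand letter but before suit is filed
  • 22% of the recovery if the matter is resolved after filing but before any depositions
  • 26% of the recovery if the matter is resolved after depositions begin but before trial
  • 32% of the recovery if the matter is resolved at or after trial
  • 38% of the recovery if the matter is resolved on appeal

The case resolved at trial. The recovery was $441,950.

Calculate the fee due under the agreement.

The matter resolved at trial, so the 32% rate applies.
$441,950 × 32% = $141,424.00

$141,424.00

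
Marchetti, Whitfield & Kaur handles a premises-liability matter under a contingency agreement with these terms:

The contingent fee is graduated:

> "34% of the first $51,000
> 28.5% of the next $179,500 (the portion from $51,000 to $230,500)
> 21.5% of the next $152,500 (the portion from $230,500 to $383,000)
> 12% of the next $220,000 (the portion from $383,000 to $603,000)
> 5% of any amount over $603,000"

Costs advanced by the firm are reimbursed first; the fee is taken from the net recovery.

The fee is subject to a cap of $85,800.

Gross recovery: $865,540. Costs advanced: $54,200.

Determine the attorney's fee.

$85,800.00

Fee base (net of costs): $865,540 − $54,200 = $811,340
First $51,000 at 34% = $17,340.00
Next $179,500 at 28.5% = $51,157.50
Next $152,500 at 21.5% = $32,787.50
Next $220,000 at 12% = $26,400.00
Remaining $208,340 at 5% = $10,417.00
Fee: $17,340.00 + $51,157.50 + $32,787.50 + $26,400.00 + $10,417.00 = $138,102.00
$138,102.00 exceeds the $85,800 cap, so the fee is capped at $85,800.00.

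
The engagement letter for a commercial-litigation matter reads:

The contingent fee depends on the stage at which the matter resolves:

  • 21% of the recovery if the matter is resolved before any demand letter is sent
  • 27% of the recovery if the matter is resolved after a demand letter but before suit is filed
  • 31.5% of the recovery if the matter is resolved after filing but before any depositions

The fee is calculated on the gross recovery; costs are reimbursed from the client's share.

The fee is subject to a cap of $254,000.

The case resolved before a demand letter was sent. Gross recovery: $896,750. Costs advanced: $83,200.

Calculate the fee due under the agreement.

Fee base is the gross recovery, $896,750; costs are reimbursed separately.
The matter resolved before a demand letter was sent, so the 21% rate applies.
$896,750 × 21% = $188,317.50
$188,317.50 is under the $254,000 cap.

$188,317.50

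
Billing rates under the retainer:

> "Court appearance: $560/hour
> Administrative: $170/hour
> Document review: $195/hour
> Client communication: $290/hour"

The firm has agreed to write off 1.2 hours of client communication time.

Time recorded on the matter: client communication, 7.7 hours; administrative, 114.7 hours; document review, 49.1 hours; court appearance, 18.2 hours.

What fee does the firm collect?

$41,150.50

Court appearance: 18.2 × $560 = $10,192.00
Administrative: 114.7 × $170 = $19,499.00
Document review: 49.1 × $195 = $9,574.50
Client communication: 7.7 × $290 = $2,233.00
Subtotal: $41,498.50
Write-off: 1.2 × $290 = $348.00
Total: $41,498.50 − $348.00 = $41,150.50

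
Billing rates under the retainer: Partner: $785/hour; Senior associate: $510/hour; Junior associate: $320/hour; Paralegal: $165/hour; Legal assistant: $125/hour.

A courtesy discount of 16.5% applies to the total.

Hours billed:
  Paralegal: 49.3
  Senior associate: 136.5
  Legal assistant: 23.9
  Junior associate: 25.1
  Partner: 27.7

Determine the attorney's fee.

Partner: 27.7 × $785 = $21,744.50
Senior associate: 136.5 × $510 = $69,615.00
Junior associate: 25.1 × $320 = $8,032.00
Paralegal: 49.3 × $165 = $8,134.50
Legal assistant: 23.9 × $125 = $2,987.50
Subtotal: $110,513.50
Less 16.5% discount: −$18,234.73
Total: $110,513.50 − $18,234.73 = $92,278.77

$92,278.77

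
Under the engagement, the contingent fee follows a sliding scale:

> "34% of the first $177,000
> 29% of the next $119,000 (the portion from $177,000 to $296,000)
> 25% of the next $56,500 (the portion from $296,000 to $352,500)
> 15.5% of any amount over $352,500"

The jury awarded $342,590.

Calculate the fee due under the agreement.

First $177,000 at 34% = $60,180.00
Next $119,000 at 29% = $34,510.00
Remaining $46,590 at 25% = $11,647.50
Fee: $60,180.00 + $34,510.00 + $11,647.50 = $106,337.50

$106,337.50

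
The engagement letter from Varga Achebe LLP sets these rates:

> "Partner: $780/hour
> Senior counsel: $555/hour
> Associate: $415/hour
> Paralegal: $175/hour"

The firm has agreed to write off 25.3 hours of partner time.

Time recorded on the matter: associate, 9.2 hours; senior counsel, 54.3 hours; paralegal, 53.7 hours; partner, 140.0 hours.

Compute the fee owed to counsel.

Partner: 140.0 × $780 = $109,200.00
Senior counsel: 54.3 × $555 = $30,136.50
Associate: 9.2 × $415 = $3,818.00
Paralegal: 53.7 × $175 = $9,397.50
Subtotal: $152,552.00
Write-off: 25.3 × $780 = $19,734.00
Total: $152,552.00 − $19,734.00 = $132,818.00

$132,818.00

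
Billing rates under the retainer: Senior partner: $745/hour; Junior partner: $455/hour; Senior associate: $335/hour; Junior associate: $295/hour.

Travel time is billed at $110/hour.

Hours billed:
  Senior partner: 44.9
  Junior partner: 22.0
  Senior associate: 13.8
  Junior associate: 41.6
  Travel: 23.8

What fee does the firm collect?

Senior partner: 44.9 × $745 = $33,450.50
Junior partner: 22.0 × $455 = $10,010.00
Senior associate: 13.8 × $335 = $4,623.00
Junior associate: 41.6 × $295 = $12,272.00
Subtotal: $33,450.50 + $10,010.00 + $4,623.00 + $12,272.00 = $60,355.50
Travel: 23.8 × $110 = $2,618.00
Total: $60,355.50 + $2,618.00 = $62,973.50

$62,973.50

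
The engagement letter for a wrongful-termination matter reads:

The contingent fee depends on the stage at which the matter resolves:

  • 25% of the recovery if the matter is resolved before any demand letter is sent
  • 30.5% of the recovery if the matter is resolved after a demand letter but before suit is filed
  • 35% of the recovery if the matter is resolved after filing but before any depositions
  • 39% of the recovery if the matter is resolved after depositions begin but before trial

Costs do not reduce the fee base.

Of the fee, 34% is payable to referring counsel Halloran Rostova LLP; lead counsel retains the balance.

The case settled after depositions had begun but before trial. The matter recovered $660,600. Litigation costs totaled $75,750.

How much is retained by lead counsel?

$170,038.44

Fee base is the gross recovery, $660,600; costs are reimbursed separately.
The matter settled after depositions had begun but before trial, so the 39% rate applies.
$660,600 × 39% = $257,634.00
Referral share: 34% of $257,634.00 = $87,595.56; lead counsel retains $257,634.00 − $87,595.56 = $170,038.44.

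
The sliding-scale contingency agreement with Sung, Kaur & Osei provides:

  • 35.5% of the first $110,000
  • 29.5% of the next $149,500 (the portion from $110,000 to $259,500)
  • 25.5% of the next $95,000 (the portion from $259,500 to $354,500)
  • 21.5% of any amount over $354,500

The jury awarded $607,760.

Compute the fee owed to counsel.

First $110,000 at 35.5% = $39,050.00
Next $149,500 at 29.5% = $44,102.50
Next $95,000 at 25.5% = $24,225.00
Remaining $253,260 at 21.5% = $54,450.90
Fee: $39,050.00 + $44,102.50 + $24,225.00 + $54,450.90 = $161,828.40

$161,828.40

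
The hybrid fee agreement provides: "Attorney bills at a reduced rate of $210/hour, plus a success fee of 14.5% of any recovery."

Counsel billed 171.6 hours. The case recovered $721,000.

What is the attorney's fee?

$140,581.00

Hourly: 171.6 × $210 = $36,036.00
Success fee: 14.5% of $721,000 = $104,545.00
Total: $36,036.00 + $104,545.00 = $140,581.00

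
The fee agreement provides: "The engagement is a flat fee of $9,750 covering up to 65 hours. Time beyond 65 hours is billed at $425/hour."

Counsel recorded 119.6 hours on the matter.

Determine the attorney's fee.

Flat fee: $9,750.00
Excess hours: 119.6 − 65 = 54.6
Overrun: 54.6 × $425 = $23,205.00
Total: $9,750.00 + $23,205.00 = $32,955.00

$32,955.00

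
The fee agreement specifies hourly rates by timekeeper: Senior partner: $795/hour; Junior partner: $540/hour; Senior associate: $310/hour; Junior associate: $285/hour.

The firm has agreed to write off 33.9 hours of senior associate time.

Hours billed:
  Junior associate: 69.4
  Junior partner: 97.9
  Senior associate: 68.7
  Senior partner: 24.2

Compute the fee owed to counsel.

Senior partner: 24.2 × $795 = $19,239.00
Junior partner: 97.9 × $540 = $52,866.00
Senior associate: 68.7 × $310 = $21,297.00
Junior associate: 69.4 × $285 = $19,779.00
Subtotal: $113,181.00
Write-off: 33.9 × $310 = $10,509.00
Total: $113,181.00 − $10,509.00 = $102,672.00

$102,672.00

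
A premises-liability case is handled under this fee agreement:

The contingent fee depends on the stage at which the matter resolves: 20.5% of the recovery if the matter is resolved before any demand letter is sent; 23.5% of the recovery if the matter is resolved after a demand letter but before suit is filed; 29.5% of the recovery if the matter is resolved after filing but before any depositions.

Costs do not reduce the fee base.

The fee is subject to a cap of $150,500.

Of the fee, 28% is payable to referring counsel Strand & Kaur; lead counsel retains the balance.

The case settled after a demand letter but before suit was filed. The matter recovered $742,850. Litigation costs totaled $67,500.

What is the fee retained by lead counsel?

$108,360.00

Fee base is the gross recovery, $742,850; costs are reimbursed separately.
The matter settled after a demand letter but before suit was filed, so the 23.5% rate applies.
$742,850 × 23.5% = $174,569.75
$174,569.75 exceeds the $150,500 cap, so the fee is capped at $150,500.00.
Referral share: 28% of $150,500.00 = $42,140.00; lead counsel retains $150,500.00 − $42,140.00 = $108,360.00.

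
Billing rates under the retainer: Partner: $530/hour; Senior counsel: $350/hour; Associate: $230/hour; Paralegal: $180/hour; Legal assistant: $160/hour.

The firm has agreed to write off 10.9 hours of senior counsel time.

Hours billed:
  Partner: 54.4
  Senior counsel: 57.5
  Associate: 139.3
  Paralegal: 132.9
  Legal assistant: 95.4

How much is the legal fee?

$116,367.00

Partner: 54.4 × $530 = $28,832.00
Senior counsel: 57.5 × $350 = $20,125.00
Associate: 139.3 × $230 = $32,039.00
Paralegal: 132.9 × $180 = $23,922.00
Legal assistant: 95.4 × $160 = $15,264.00
Subtotal: $120,182.00
Write-off: 10.9 × $350 = $3,815.00
Total: $120,182.00 − $3,815.00 = $116,367.00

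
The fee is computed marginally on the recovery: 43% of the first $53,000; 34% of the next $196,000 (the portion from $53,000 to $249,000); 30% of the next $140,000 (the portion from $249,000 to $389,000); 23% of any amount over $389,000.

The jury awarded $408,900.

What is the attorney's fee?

$136,007.00

First $53,000 at 43% = $22,790.00
Next $196,000 at 34% = $66,640.00
Next $140,000 at 30% = $42,000.00
Remaining $19,900 at 23% = $4,577.00
Fee: $22,790.00 + $66,640.00 + $42,000.00 + $4,577.00 = $136,007.00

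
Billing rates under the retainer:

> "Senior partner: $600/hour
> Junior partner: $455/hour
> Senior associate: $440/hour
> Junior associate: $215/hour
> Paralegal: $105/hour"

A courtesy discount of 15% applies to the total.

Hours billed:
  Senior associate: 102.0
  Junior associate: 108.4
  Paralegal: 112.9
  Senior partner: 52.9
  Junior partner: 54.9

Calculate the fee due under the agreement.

Senior partner: 52.9 × $600 = $31,740.00
Junior partner: 54.9 × $455 = $24,979.50
Senior associate: 102.0 × $440 = $44,880.00
Junior associate: 108.4 × $215 = $23,306.00
Paralegal: 112.9 × $105 = $11,854.50
Subtotal: $136,760.00
Less 15% discount: −$20,514.00
Total: $136,760.00 − $20,514.00 = $116,246.00

$116,246.00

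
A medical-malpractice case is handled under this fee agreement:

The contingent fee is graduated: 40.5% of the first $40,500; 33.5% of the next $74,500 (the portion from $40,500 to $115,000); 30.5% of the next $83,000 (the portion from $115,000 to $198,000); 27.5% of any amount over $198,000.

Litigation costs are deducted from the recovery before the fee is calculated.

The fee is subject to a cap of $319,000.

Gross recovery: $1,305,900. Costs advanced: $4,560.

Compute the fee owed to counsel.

Fee base (net of costs): $1,305,900 − $4,560 = $1,301,340
First $40,500 at 40.5% = $16,402.50
Next $74,500 at 33.5% = $24,957.50
Next $83,000 at 30.5% = $25,315.00
Remaining $1,103,340 at 27.5% = $303,418.50
Fee: $16,402.50 + $24,957.50 + $25,315.00 + $303,418.50 = $370,093.50
$370,093.50 exceeds the $319,000 cap, so the fee is capped at $319,000.00.

$319,000.00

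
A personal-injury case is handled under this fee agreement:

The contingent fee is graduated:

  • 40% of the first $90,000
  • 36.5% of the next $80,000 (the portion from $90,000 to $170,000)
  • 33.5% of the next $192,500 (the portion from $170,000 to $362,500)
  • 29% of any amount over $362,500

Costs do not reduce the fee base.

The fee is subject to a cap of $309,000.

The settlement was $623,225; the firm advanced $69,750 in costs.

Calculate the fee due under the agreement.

$205,297.75

Fee base is the gross recovery, $623,225; costs are reimbursed separately.
First $90,000 at 40% = $36,000.00
Next $80,000 at 36.5% = $29,200.00
Next $192,500 at 33.5% = $64,487.50
Remaining $260,725 at 29% = $75,610.25
Fee: $36,000.00 + $29,200.00 + $64,487.50 + $75,610.25 = $205,297.75
$205,297.75 is under the $309,000 cap.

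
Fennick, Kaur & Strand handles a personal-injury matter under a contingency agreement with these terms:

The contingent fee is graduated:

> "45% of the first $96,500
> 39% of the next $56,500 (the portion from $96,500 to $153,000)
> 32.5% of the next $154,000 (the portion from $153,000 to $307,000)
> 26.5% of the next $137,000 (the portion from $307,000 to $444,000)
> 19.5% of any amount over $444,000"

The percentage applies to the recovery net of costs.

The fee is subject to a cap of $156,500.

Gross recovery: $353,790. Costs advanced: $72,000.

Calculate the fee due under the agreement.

$107,316.75

Fee base (net of costs): $353,790 − $72,000 = $281,790
First $96,500 at 45% = $43,425.00
Next $56,500 at 39% = $22,035.00
Remaining $128,790 at 32.5% = $41,856.75
Fee: $43,425.00 + $22,035.00 + $41,856.75 = $107,316.75
$107,316.75 is under the $156,500 cap.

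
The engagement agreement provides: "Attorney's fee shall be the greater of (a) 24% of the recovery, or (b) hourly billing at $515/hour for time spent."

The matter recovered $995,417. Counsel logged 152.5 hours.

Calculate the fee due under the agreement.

$238,900.08

(a) 24% of $995,417 = $238,900.08
(b) 152.5 × $515 = $78,537.50
The greater is (a): $238,900.08.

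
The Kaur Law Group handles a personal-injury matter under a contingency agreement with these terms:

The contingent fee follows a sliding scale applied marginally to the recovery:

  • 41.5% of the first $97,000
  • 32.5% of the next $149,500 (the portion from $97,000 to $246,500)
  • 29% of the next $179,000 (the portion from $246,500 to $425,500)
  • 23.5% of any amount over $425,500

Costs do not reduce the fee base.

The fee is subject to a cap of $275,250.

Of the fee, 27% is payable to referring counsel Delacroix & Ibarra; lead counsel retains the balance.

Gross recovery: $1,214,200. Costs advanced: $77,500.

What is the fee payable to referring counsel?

Fee base is the gross recovery, $1,214,200; costs are reimbursed separately.
First $97,000 at 41.5% = $40,255.00
Next $149,500 at 32.5% = $48,587.50
Next $179,000 at 29% = $51,910.00
Remaining $788,700 at 23.5% = $185,344.50
Fee: $40,255.00 + $48,587.50 + $51,910.00 + $185,344.50 = $326,097.00
$326,097.00 exceeds the $275,250 cap, so the fee is capped at $275,250.00.
Referral share: 27% of $275,250.00 = $74,317.50; lead counsel retains $275,250.00 − $74,317.50 = $200,932.50.

$74,317.50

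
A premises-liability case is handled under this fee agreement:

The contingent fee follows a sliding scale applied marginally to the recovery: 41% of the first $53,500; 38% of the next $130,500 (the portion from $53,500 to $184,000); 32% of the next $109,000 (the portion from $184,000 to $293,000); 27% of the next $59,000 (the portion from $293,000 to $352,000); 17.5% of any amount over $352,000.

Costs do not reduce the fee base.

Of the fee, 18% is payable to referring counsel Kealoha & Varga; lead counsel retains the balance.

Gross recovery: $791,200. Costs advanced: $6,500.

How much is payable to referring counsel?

$35,855.10

Fee base is the gross recovery, $791,200; costs are reimbursed separately.
First $53,500 at 41% = $21,935.00
Next $130,500 at 38% = $49,590.00
Next $109,000 at 32% = $34,880.00
Next $59,000 at 27% = $15,930.00
Remaining $439,200 at 17.5% = $76,860.00
Fee: $21,935.00 + $49,590.00 + $34,880.00 + $15,930.00 + $76,860.00 = $199,195.00
Referral share: 18% of $199,195.00 = $35,855.10; lead counsel retains $199,195.00 − $35,855.10 = $163,339.90.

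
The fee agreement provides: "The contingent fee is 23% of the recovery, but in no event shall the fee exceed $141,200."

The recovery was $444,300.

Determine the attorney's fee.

$102,189.00

23% of $444,300 = $102,189.00
That is under the $141,200 cap.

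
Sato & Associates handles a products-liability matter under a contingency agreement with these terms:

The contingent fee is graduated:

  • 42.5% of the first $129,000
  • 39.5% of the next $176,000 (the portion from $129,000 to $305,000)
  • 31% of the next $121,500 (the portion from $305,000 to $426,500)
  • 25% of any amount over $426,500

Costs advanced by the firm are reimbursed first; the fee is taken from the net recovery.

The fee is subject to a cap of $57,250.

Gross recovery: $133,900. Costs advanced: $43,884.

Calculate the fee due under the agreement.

$38,256.80

Fee base (net of costs): $133,900 − $43,884 = $90,016
First $90,016 at 42.5% = $38,256.80
$38,256.80 is under the $57,250 cap.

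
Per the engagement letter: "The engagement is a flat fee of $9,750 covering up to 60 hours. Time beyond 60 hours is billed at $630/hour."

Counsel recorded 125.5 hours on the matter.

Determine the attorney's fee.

Flat fee: $9,750.00
Excess hours: 125.5 − 60 = 65.5
Overrun: 65.5 × $630 = $41,265.00
Total: $9,750.00 + $41,265.00 = $51,015.00

$51,015.00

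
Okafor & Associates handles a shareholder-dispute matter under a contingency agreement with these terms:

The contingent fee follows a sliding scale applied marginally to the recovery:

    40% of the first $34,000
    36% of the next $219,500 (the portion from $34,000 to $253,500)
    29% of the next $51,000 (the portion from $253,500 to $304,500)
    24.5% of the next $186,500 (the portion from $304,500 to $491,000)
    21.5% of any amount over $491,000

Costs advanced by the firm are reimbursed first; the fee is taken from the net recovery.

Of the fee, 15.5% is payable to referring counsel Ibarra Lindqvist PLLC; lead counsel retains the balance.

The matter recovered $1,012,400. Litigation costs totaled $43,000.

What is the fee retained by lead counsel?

Fee base (net of costs): $1,012,400 − $43,000 = $969,400
First $34,000 at 40% = $13,600.00
Next $219,500 at 36% = $79,020.00
Next $51,000 at 29% = $14,790.00
Next $186,500 at 24.5% = $45,692.50
Remaining $478,400 at 21.5% = $102,856.00
Fee: $13,600.00 + $79,020.00 + $14,790.00 + $45,692.50 + $102,856.00 = $255,958.50
Referral share: 15.5% of $255,958.50 = $39,673.57; lead counsel retains $255,958.50 − $39,673.57 = $216,284.93.

$216,284.93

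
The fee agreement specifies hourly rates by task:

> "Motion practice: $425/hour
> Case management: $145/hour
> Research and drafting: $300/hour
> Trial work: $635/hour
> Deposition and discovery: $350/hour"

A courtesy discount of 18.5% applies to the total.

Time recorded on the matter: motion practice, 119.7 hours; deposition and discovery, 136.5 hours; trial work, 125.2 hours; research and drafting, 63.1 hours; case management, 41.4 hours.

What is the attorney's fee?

$165,512.24

Motion practice: 119.7 × $425 = $50,872.50
Case management: 41.4 × $145 = $6,003.00
Research and drafting: 63.1 × $300 = $18,930.00
Trial work: 125.2 × $635 = $79,502.00
Deposition and discovery: 136.5 × $350 = $47,775.00
Subtotal: $203,082.50
Less 18.5% discount: −$37,570.26
Total: $203,082.50 − $37,570.26 = $165,512.24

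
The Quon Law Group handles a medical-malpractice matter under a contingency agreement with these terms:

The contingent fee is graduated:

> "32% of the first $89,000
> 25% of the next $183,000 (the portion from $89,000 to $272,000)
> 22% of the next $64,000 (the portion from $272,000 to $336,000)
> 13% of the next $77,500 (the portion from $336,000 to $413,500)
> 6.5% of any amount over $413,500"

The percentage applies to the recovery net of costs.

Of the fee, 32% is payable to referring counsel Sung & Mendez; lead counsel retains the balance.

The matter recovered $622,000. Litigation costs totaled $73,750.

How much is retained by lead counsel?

Fee base (net of costs): $622,000 − $73,750 = $548,250
First $89,000 at 32% = $28,480.00
Next $183,000 at 25% = $45,750.00
Next $64,000 at 22% = $14,080.00
Next $77,500 at 13% = $10,075.00
Remaining $134,750 at 6.5% = $8,758.75
Fee: $28,480.00 + $45,750.00 + $14,080.00 + $10,075.00 + $8,758.75 = $107,143.75
Referral share: 32% of $107,143.75 = $34,286.00; lead counsel retains $107,143.75 − $34,286.00 = $72,857.75.

$72,857.75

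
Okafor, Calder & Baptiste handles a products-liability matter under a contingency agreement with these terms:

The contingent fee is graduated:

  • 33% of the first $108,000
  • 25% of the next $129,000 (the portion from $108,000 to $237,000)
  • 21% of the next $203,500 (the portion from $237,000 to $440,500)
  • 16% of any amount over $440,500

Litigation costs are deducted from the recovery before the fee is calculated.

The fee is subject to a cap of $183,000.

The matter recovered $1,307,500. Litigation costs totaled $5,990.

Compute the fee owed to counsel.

$183,000.00

Fee base (net of costs): $1,307,500 − $5,990 = $1,301,510
First $108,000 at 33% = $35,640.00
Next $129,000 at 25% = $32,250.00
Next $203,500 at 21% = $42,735.00
Remaining $861,010 at 16% = $137,761.60
Fee: $35,640.00 + $32,250.00 + $42,735.00 + $137,761.60 = $248,386.60
$248,386.60 exceeds the $183,000 cap, so the fee is capped at $183,000.00.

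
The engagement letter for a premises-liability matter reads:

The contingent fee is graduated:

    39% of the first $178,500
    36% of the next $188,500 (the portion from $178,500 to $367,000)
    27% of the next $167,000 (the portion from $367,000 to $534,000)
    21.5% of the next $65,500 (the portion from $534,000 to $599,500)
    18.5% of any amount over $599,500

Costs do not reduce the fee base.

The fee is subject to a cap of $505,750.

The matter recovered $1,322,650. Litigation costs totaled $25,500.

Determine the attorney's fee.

$330,430.25

Fee base is the gross recovery, $1,322,650; costs are reimbursed separately.
First $178,500 at 39% = $69,615.00
Next $188,500 at 36% = $67,860.00
Next $167,000 at 27% = $45,090.00
Next $65,500 at 21.5% = $14,082.50
Remaining $723,150 at 18.5% = $133,782.75
Fee: $69,615.00 + $67,860.00 + $45,090.00 + $14,082.50 + $133,782.75 = $330,430.25
$330,430.25 is under the $505,750 cap.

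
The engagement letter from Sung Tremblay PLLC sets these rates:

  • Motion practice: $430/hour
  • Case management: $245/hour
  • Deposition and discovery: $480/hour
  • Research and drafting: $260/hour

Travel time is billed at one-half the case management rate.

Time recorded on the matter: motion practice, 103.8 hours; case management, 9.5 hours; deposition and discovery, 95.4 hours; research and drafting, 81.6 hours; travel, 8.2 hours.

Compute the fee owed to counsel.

$114,974.00

Motion practice: 103.8 × $430 = $44,634.00
Case management: 9.5 × $245 = $2,327.50
Deposition and discovery: 95.4 × $480 = $45,792.00
Research and drafting: 81.6 × $260 = $21,216.00
Subtotal: $44,634.00 + $2,327.50 + $45,792.00 + $21,216.00 = $113,969.50
Travel: 8.2 × ($245 ÷ 2) = 8.2 × $122.50 = $1,004.50
Total: $113,969.50 + $1,004.50 = $114,974.00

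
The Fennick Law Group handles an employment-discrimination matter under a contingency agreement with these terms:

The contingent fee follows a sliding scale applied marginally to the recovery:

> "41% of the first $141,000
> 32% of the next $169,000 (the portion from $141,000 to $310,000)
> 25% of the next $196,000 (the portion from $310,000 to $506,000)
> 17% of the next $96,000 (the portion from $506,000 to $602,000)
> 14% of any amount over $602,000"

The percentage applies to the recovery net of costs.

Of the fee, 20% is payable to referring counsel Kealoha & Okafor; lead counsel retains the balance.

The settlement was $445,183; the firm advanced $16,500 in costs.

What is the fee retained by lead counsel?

Fee base (net of costs): $445,183 − $16,500 = $428,683
First $141,000 at 41% = $57,810.00
Next $169,000 at 32% = $54,080.00
Remaining $118,683 at 25% = $29,670.75
Fee: $57,810.00 + $54,080.00 + $29,670.75 = $141,560.75
Referral share: 20% of $141,560.75 = $28,312.15; lead counsel retains $141,560.75 − $28,312.15 = $113,248.60.

$113,248.60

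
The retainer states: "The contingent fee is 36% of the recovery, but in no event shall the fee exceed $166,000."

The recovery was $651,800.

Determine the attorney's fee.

36% of $651,800 = $234,648.00
That exceeds the $166,000 cap, so the fee is capped at $166,000.

$166,000.00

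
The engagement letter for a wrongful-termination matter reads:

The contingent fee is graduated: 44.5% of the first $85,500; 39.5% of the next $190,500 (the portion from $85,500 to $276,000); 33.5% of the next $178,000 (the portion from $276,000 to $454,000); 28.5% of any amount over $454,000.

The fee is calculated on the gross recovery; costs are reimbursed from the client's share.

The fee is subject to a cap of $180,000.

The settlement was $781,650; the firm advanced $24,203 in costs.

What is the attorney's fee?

$180,000.00

Fee base is the gross recovery, $781,650; costs are reimbursed separately.
First $85,500 at 44.5% = $38,047.50
Next $190,500 at 39.5% = $75,247.50
Next $178,000 at 33.5% = $59,630.00
Remaining $327,650 at 28.5% = $93,380.25
Fee: $38,047.50 + $75,247.50 + $59,630.00 + $93,380.25 = $266,305.25
$266,305.25 exceeds the $180,000 cap, so the fee is capped at $180,000.00.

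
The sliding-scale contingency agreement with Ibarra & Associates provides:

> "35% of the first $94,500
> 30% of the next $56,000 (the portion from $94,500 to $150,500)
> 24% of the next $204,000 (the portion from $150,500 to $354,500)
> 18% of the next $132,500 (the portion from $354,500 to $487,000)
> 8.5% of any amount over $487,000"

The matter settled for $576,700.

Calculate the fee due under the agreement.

First $94,500 at 35% = $33,075.00
Next $56,000 at 30% = $16,800.00
Next $204,000 at 24% = $48,960.00
Next $132,500 at 18% = $23,850.00
Remaining $89,700 at 8.5% = $7,624.50
Fee: $33,075.00 + $16,800.00 + $48,960.00 + $23,850.00 + $7,624.50 = $130,309.50

$130,309.50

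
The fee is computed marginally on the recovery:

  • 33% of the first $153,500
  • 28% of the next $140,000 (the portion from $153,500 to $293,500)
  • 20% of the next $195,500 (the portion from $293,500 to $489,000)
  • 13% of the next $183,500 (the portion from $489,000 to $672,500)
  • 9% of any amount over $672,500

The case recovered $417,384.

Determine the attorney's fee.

$114,631.80

First $153,500 at 33% = $50,655.00
Next $140,000 at 28% = $39,200.00
Remaining $123,884 at 20% = $24,776.80
Fee: $50,655.00 + $39,200.00 + $24,776.80 = $114,631.80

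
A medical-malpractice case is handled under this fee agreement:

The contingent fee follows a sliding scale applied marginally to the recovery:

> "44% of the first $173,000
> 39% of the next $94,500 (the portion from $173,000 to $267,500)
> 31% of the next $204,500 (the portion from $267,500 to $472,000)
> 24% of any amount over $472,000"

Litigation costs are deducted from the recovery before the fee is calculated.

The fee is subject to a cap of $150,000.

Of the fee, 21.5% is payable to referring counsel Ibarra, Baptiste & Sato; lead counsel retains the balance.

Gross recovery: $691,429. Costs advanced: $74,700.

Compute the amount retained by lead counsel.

Fee base (net of costs): $691,429 − $74,700 = $616,729
First $173,000 at 44% = $76,120.00
Next $94,500 at 39% = $36,855.00
Next $204,500 at 31% = $63,395.00
Remaining $144,729 at 24% = $34,734.96
Fee: $76,120.00 + $36,855.00 + $63,395.00 + $34,734.96 = $211,104.96
$211,104.96 exceeds the $150,000 cap, so the fee is capped at $150,000.00.
Referral share: 21.5% of $150,000.00 = $32,250.00; lead counsel retains $150,000.00 − $32,250.00 = $117,750.00.

$117,750.00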